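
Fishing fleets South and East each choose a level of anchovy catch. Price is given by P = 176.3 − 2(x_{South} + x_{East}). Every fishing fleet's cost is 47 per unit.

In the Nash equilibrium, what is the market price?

90.1

Fishing fleet South's profit: π = x_{South}(176.3 − 2(x_{South} + x_{East})) − 47x_{South}.
∂π/∂x_{South} = 129.3 − 4x_{South} − 2x_{East} = 0, so x_{South} = 32.325 − 0.5x_{East}.
Setting x_{South} = x_{East} in the reaction function: x_{South} = 32.325 − 0.5x_{South}, so x_{South} = 32.325 / 1.5 = 21.55.
Equilibrium price: P = 176.3 − 2·43.1 = 90.1.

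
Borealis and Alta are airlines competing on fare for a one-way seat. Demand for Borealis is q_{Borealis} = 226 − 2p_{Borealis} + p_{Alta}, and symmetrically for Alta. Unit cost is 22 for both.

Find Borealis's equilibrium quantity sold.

136

Borealis's profit: π = (p_{Borealis} − 22)(226 − 2p_{Borealis} + p_{Alta}).
∂π/∂p_{Borealis} = 270 − 4p_{Borealis} + p_{Alta} = 0 ⇒ p_{Borealis} = 67.5 + 0.25p_{Alta}.
The game is symmetric, so in equilibrium p_{Alta} = p_{Borealis}: the reaction function gives 0.75p_{Borealis} = 67.5, hence p_{Borealis} = 90.
q_{Borealis} = 226 − 2·90 + 90 = 136.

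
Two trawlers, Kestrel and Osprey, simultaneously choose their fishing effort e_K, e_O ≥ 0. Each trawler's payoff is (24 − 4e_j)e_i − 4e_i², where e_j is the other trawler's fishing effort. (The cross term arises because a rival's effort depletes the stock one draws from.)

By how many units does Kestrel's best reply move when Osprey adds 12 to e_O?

Kestrel's payoff is (24 − 4e_O)e_K − 4e_K².
∂π/∂e_K = 24 − 4e_O − 8e_K = 0, so e_K = 3 − 0.5e_O.
The reaction-function slope is −0.5, so a 12-unit rise in e_O moves e_K by −0.5 × 12 = −6. Kestrel's best response falls — the actions are strategic substitutes.

-6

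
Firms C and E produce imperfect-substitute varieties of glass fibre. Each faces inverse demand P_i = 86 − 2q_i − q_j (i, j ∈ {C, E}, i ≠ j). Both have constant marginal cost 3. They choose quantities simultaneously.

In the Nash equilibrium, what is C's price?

36.2

Firm C's profit: π = q_C(86 − 2q_C − q_E) − 3q_C.
∂π/∂q_C = 83 − 4q_C − q_E = 0 ⇒ q_C = 20.75 − 0.25q_E.
The game is symmetric, so in equilibrium q_E = q_C: the reaction function gives 1.25q_C = 20.75, hence q_C = 16.6.
P_C = 86 − 2·16.6 − 16.6 = 36.2.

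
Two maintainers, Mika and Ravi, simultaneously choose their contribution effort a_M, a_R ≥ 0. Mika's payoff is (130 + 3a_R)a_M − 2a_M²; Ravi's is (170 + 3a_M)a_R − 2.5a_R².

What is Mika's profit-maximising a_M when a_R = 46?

67

Expanding Mika's payoff: 130a_M + 3a_Ra_M − 2a_M².
∂π/∂a_M = 130 + 3a_R − 4a_M = 0, so a_M = 32.5 + 0.75a_R.
At a_R = 46: a_M = 32.5 + 0.75·46 = 67.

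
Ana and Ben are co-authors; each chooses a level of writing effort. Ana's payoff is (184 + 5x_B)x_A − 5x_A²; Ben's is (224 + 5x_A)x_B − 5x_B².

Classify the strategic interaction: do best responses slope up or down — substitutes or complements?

Expanding Ana's payoff: 184x_A + 5x_Bx_A − 5x_A².
∂π/∂x_A = 184 + 5x_B − 10x_A = 0, so x_A = 18.4 + 0.5x_B.
The best-response slope dx_A/dx_B = 0.5 > 0: the reaction function is upward-sloping, so the choices are strategic complements.

strategic complements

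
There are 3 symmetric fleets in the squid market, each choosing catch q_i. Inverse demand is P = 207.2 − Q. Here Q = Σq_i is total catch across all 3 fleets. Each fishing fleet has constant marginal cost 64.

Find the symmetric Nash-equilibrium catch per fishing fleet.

35.8

A representative fishing fleet's profit is π_i = q_i(207.2 − Q) − 64q_i, with Q = q_i + Σ_{j≠i} q_j.
First-order condition: 143.2 − 2q_i − Σ_{j≠i} q_j = 0.
With identical fishing fleets, set every q_j = q: then 143.2 − 2q − 2q = 0, i.e. q = 143.2/4 = 35.8.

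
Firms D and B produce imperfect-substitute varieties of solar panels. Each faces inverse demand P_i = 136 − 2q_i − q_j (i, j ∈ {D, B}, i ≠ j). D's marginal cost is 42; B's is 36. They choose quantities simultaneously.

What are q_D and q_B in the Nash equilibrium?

Firm D's profit: π = q_D(136 − 2q_D − q_B) − 42q_D.
∂π/∂q_D = 94 − 4q_D − q_B = 0 ⇒ q_D = 23.5 − 0.25q_B.
Similarly q_B = 25 − 0.25q_D.
Substituting the second reaction function into the first: q_D = 23.5 − 0.25(25 − 0.25q_D), which gives 0.9375q_D = 17.25 ⇒ q_D = 18.4.
Then q_B = 25 − 0.25·18.4 = 20.4.

18.4, 20.4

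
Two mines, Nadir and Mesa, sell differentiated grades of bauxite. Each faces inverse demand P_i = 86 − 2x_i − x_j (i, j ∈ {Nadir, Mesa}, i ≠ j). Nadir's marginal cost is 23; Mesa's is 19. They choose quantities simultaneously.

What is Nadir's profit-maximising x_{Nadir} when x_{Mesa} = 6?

Mine Nadir's profit: π = x_{Nadir}(86 − 2x_{Nadir} − x_{Mesa}) − 23x_{Nadir}.
∂π/∂x_{Nadir} = 63 − 4x_{Nadir} − x_{Mesa} = 0 ⇒ x_{Nadir} = 15.75 − 0.25x_{Mesa}.
At x_{Mesa} = 6: x_{Nadir} = 15.75 − 0.25·6 = 14.25.

14.25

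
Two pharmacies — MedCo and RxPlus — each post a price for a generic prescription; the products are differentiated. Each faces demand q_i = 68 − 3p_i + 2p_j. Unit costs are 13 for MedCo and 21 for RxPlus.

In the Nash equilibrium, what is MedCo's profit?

MedCo's profit: π = (p_{MedCo} − 13)(68 − 3p_{MedCo} + 2p_{RxPlus}).
∂π/∂p_{MedCo} = 107 − 6p_{MedCo} + 2p_{RxPlus} = 0 ⇒ p_{MedCo} = 107/6 + (1/3)p_{RxPlus}.
Similarly p_{RxPlus} = 131/6 + (1/3)p_{MedCo}.
Solving the two reaction functions simultaneously: (1 − (1/3)(1/3))p_{MedCo} = 107/6 + (1/3)·(131/6), so (8/9)p_{MedCo} = 226/9 and p_{MedCo} = 28.25.
Then p_{RxPlus} = 131/6 + (1/3)·28.25 = 31.25.
q_{MedCo} = 68 − 3·28.25 + 2·31.25 = 45.75.
Profit = (28.25 − 13)·45.75 = 697.6875.

697.6875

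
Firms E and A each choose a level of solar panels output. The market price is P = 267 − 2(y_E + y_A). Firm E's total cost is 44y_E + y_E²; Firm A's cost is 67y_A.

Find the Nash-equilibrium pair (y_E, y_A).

Firm E's profit: π = y_E(267 − 2(y_E + y_A)) − 44y_E − y_E².
∂π/∂y_E = 223 − 6y_E − 2y_A = 0, so y_E = 223/6 − (1/3)y_A.
For A: ∂π/∂y_A = 200 − 4y_A − 2y_E = 0 ⇒ y_A = 50 − 0.5y_E.
Substituting the second reaction function into the first: y_E = 223/6 − (1/3)(50 − 0.5y_E), which gives (5/6)y_E = 20.5 ⇒ y_E = 24.6.
Then y_A = 50 − 0.5·24.6 = 37.7.

24.6, 37.7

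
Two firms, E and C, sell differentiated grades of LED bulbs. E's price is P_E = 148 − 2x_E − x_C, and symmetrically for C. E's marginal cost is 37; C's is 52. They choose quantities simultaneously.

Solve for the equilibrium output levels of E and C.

23.2, 18.2

Firm E's profit: π = x_E(148 − 2x_E − x_C) − 37x_E.
∂π/∂x_E = 111 − 4x_E − x_C = 0 ⇒ x_E = 27.75 − 0.25x_C.
Similarly x_C = 24 − 0.25x_E.
Substituting the second reaction function into the first: x_E = 27.75 − 0.25(24 − 0.25x_E), which gives 0.9375x_E = 21.75 ⇒ x_E = 23.2.
Then x_C = 24 − 0.25·23.2 = 18.2.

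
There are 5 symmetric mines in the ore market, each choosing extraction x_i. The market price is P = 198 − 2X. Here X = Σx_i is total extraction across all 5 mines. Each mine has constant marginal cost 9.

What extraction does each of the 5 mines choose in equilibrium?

15.75

A representative mine's profit is π_i = x_i(198 − 2X) − 9x_i, with X = x_i + Σ_{j≠i} x_j.
First-order condition: 189 − 4x_i − 2Σ_{j≠i} x_j = 0.
With identical mines, set every x_j = x: then 189 − 4x − 8x = 0, i.e. x = 189/12 = 15.75.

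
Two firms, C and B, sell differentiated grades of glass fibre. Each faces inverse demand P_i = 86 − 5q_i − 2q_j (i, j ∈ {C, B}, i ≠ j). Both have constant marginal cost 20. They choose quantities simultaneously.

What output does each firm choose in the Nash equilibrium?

Firm C's profit: π = q_C(86 − 5q_C − 2q_B) − 20q_C.
∂π/∂q_C = 66 − 10q_C − 2q_B = 0 ⇒ q_C = 6.6 − 0.2q_B.
Setting q_C = q_B in the reaction function: q_C = 6.6 − 0.2q_C, so q_C = 6.6 / 1.2 = 5.5.

5.5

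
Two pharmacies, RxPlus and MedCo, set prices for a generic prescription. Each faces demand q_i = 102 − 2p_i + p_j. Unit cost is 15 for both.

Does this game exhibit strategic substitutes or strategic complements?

strategic complements

RxPlus's profit: π = (p_{RxPlus} − 15)(102 − 2p_{RxPlus} + p_{MedCo}).
∂π/∂p_{RxPlus} = 132 − 4p_{RxPlus} + p_{MedCo} = 0 ⇒ p_{RxPlus} = 33 + 0.25p_{MedCo}.
The best-response slope dp_{RxPlus}/dp_{MedCo} = 0.25 > 0: the reaction function is upward-sloping, so the choices are strategic complements.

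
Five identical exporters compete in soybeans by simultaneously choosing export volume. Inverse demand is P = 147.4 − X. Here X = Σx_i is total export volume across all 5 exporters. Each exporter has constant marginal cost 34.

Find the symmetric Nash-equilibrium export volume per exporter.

A representative exporter's profit is π_i = x_i(147.4 − X) − 34x_i, with X = x_i + Σ_{j≠i} x_j.
First-order condition: 113.4 − 2x_i − Σ_{j≠i} x_j = 0.
With identical exporters, set every x_j = x: then 113.4 − 2x − 4x = 0, i.e. x = 113.4/6 = 18.9.

18.9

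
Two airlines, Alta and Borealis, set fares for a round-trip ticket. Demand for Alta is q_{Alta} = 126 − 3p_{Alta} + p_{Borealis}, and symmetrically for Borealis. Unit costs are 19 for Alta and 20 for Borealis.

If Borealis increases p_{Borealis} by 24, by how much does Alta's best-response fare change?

Alta's profit: π = (p_{Alta} − 19)(126 − 3p_{Alta} + p_{Borealis}).
∂π/∂p_{Alta} = 183 − 6p_{Alta} + p_{Borealis} = 0 ⇒ p_{Alta} = 30.5 + (1/6)p_{Borealis}.
The reaction-function slope is 1/6, so a 24-unit rise in p_{Borealis} moves p_{Alta} by 1/6 × 24 = 4. Alta's best response rises — the actions are strategic complements.

4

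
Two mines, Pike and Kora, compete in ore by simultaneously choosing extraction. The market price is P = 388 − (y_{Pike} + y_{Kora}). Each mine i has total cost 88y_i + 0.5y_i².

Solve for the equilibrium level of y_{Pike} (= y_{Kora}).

75

Mine Pike's profit: π = y_{Pike}(388 − (y_{Pike} + y_{Kora})) − 88y_{Pike} − 0.5y_{Pike}².
∂π/∂y_{Pike} = 300 − 3y_{Pike} − y_{Kora} = 0, so y_{Pike} = 100 − (1/3)y_{Kora}.
The game is symmetric, so in equilibrium y_{Kora} = y_{Pike}: the reaction function gives (4/3)y_{Pike} = 100, hence y_{Pike} = 75.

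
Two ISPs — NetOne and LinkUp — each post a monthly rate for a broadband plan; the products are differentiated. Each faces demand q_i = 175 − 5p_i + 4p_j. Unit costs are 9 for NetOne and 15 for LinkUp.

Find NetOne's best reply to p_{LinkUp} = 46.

NetOne's profit: π = (p_{NetOne} − 9)(175 − 5p_{NetOne} + 4p_{LinkUp}).
∂π/∂p_{NetOne} = 220 − 10p_{NetOne} + 4p_{LinkUp} = 0 ⇒ p_{NetOne} = 22 + 0.4p_{LinkUp}.
At p_{LinkUp} = 46: p_{NetOne} = 22 + 0.4·46 = 40.4.

40.4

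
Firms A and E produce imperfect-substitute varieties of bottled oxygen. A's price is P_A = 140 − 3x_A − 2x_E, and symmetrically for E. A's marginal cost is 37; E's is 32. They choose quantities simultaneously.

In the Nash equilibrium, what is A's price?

Firm A's profit: π = x_A(140 − 3x_A − 2x_E) − 37x_A.
∂π/∂x_A = 103 − 6x_A − 2x_E = 0 ⇒ x_A = 103/6 − (1/3)x_E.
Similarly x_E = 18 − (1/3)x_A.
Substituting the second reaction function into the first: x_A = 103/6 − (1/3)(18 − (1/3)x_A), which gives (8/9)x_A = 67/6 ⇒ x_A = 12.5625.
Then x_E = 18 − (1/3)·12.5625 = 13.8125.
P_A = 140 − 3·12.5625 − 2·13.8125 = 74.6875.

74.6875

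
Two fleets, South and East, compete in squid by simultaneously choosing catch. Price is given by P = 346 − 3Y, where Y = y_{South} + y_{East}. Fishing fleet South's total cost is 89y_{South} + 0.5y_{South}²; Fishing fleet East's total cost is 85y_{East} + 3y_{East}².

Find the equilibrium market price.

Fishing fleet South's profit: π = y_{South}(346 − 3(y_{South} + y_{East})) − 89y_{South} − 0.5y_{South}².
∂π/∂y_{South} = 257 − 7y_{South} − 3y_{East} = 0, so y_{South} = 257/7 − (3/7)y_{East}.
For East: ∂π/∂y_{East} = 261 − 12y_{East} − 3y_{South} = 0 ⇒ y_{East} = 21.75 − 0.25y_{South}.
Substituting the second reaction function into the first: y_{South} = 257/7 − (3/7)(21.75 − 0.25y_{South}), which gives (25/28)y_{South} = 767/28 ⇒ y_{South} = 30.68.
Then y_{East} = 21.75 − 0.25·30.68 = 14.08.
Equilibrium price: P = 346 − 3·44.76 = 211.72.

211.72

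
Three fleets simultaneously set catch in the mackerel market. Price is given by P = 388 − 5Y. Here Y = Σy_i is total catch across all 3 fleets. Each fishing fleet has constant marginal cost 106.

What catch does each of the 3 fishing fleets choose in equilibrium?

14.1

A representative fishing fleet's profit is π_i = y_i(388 − 5Y) − 106y_i, with Y = y_i + Σ_{j≠i} y_j.
First-order condition: 282 − 10y_i − 5Σ_{j≠i} y_j = 0.
With identical fishing fleets, set every y_j = y: then 282 − 10y − 10y = 0, i.e. y = 282/20 = 14.1.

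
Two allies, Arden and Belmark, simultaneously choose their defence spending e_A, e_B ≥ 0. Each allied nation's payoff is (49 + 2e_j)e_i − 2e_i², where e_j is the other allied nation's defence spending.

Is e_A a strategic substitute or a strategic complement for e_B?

Arden's payoff is (49 + 2e_B)e_A − 2e_A².
∂π/∂e_A = 49 + 2e_B − 4e_A = 0, so e_A = 12.25 + 0.5e_B.
The best-response slope de_A/de_B = 0.5 > 0: the reaction function is upward-sloping, so the choices are strategic complements.

strategic complements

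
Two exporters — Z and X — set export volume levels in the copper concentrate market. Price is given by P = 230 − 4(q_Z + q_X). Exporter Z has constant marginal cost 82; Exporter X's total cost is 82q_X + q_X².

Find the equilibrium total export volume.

Exporter Z's profit: π = q_Z(230 − 4(q_Z + q_X)) − 82q_Z.
∂π/∂q_Z = 148 − 8q_Z − 4q_X = 0, so q_Z = 18.5 − 0.5q_X.
For X: ∂π/∂q_X = 148 − 10q_X − 4q_Z = 0 ⇒ q_X = 14.8 − 0.4q_Z.
Solving the two reaction functions simultaneously: (1 − (−0.5)(−0.4))q_Z = 18.5 − 0.5·14.8, so 0.8q_Z = 11.1 and q_Z = 13.875.
Then q_X = 14.8 − 0.4·13.875 = 9.25.
Total export volume: 13.875 + 9.25 = 23.125.

23.125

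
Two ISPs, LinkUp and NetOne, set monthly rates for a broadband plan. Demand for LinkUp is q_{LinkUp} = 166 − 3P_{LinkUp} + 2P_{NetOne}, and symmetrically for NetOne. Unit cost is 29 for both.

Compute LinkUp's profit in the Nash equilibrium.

LinkUp's profit: π = (P_{LinkUp} − 29)(166 − 3P_{LinkUp} + 2P_{NetOne}).
∂π/∂P_{LinkUp} = 253 − 6P_{LinkUp} + 2P_{NetOne} = 0 ⇒ P_{LinkUp} = 253/6 + (1/3)P_{NetOne}.
The game is symmetric, so in equilibrium P_{NetOne} = P_{LinkUp}: the reaction function gives (2/3)P_{LinkUp} = 253/6, hence P_{LinkUp} = 63.25.
q_{LinkUp} = 166 − 3·63.25 + 2·63.25 = 102.75.
Profit = (63.25 − 29)·102.75 = 3519.1875.

3519.1875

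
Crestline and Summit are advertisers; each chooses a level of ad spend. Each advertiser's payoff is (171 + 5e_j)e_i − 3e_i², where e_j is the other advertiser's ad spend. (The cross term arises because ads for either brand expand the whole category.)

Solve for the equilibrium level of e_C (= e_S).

Crestline's payoff is (171 + 5e_S)e_C − 3e_C².
∂π/∂e_C = 171 + 5e_S − 6e_C = 0, so e_C = 28.5 + (5/6)e_S.
Setting e_C = e_S in the reaction function: e_C = 28.5 + (5/6)e_C, so e_C = 28.5 / (1/6) = 171.

171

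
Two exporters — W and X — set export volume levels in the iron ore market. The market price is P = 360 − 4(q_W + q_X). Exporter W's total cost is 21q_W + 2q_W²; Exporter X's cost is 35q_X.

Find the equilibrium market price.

Exporter W's profit: π = q_W(360 − 4(q_W + q_X)) − 21q_W − 2q_W².
∂π/∂q_W = 339 − 12q_W − 4q_X = 0, so q_W = 28.25 − (1/3)q_X.
For X: ∂π/∂q_X = 325 − 8q_X − 4q_W = 0 ⇒ q_X = 40.625 − 0.5q_W.
Solving the two reaction functions simultaneously: (1 − (−1/3)(−0.5))q_W = 28.25 − (1/3)·40.625, so (5/6)q_W = 353/24 and q_W = 17.65.
Then q_X = 40.625 − 0.5·17.65 = 31.8.
Equilibrium price: P = 360 − 4·49.45 = 162.2.

162.2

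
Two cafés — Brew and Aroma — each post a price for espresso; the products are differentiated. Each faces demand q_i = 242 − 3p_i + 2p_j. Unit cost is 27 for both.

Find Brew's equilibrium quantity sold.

161.25

Brew's profit: π = (p_{Brew} − 27)(242 − 3p_{Brew} + 2p_{Aroma}).
∂π/∂p_{Brew} = 323 − 6p_{Brew} + 2p_{Aroma} = 0 ⇒ p_{Brew} = 323/6 + (1/3)p_{Aroma}.
Setting p_{Brew} = p_{Aroma} in the reaction function: p_{Brew} = 323/6 + (1/3)p_{Brew}, so p_{Brew} = (323/6) / (2/3) = 80.75.
q_{Brew} = 242 − 3·80.75 + 2·80.75 = 161.25.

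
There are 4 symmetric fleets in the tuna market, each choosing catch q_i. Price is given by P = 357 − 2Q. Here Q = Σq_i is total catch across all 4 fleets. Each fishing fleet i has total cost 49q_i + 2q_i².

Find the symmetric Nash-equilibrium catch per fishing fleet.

22

A representative fishing fleet's profit is π_i = q_i(357 − 2Q) − 49q_i − 2q_i², with Q = q_i + Σ_{j≠i} q_j.
First-order condition: 308 − 8q_i − 2Σ_{j≠i} q_j = 0.
Imposing symmetry (q_j = q for all j) turns Σ_{j≠i} q_j into 3q, so 308 = 14q and q = 22.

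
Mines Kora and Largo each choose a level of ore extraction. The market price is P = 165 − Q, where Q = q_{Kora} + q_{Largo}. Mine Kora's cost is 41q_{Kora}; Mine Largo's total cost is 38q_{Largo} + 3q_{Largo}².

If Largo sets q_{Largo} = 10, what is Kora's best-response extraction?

57

Mine Kora's profit: π = q_{Kora}(165 − (q_{Kora} + q_{Largo})) − 41q_{Kora}.
∂π/∂q_{Kora} = 124 − 2q_{Kora} − q_{Largo} = 0, so q_{Kora} = 62 − 0.5q_{Largo}.
At q_{Largo} = 10: q_{Kora} = 62 − 0.5·10 = 57.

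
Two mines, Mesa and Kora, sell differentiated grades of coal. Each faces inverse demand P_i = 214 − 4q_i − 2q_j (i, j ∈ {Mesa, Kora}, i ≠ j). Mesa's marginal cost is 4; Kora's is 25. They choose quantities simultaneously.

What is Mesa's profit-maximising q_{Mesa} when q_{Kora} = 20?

Mine Mesa's profit: π = q_{Mesa}(214 − 4q_{Mesa} − 2q_{Kora}) − 4q_{Mesa}.
∂π/∂q_{Mesa} = 210 − 8q_{Mesa} − 2q_{Kora} = 0 ⇒ q_{Mesa} = 26.25 − 0.25q_{Kora}.
At q_{Kora} = 20: q_{Mesa} = 26.25 − 0.25·20 = 21.25.

21.25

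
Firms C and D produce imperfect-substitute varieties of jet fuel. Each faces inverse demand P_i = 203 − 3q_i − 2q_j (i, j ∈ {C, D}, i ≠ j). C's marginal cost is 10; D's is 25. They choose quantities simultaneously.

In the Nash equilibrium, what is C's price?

85.1875

Firm C's profit: π = q_C(203 − 3q_C − 2q_D) − 10q_C.
∂π/∂q_C = 193 − 6q_C − 2q_D = 0 ⇒ q_C = 193/6 − (1/3)q_D.
Similarly q_D = 89/3 − (1/3)q_C.
Plugging q_D into C's best response: q_C = 193/6 − (1/3)(89/3 − (1/3)q_C) ⇒ (8/9)q_C = 401/18, so q_C = 25.0625.
Then q_D = 89/3 − (1/3)·25.0625 = 21.3125.
P_C = 203 − 3·25.0625 − 2·21.3125 = 85.1875.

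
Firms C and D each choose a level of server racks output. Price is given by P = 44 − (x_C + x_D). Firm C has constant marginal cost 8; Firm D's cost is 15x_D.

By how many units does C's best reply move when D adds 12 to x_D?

Firm C's profit: π = x_C(44 − (x_C + x_D)) − 8x_C.
∂π/∂x_C = 36 − 2x_C − x_D = 0, so x_C = 18 − 0.5x_D.
The reaction-function slope is −0.5, so a 12-unit rise in x_D moves x_C by −0.5 × 12 = −6. C's best response falls — the actions are strategic substitutes.

-6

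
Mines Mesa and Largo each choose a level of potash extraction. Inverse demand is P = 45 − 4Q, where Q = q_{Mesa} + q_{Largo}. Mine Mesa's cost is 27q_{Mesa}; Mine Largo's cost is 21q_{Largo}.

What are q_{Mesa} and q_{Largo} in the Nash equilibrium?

1, 2.5

Mine Mesa's profit: π = q_{Mesa}(45 − 4(q_{Mesa} + q_{Largo})) − 27q_{Mesa}.
∂π/∂q_{Mesa} = 18 − 8q_{Mesa} − 4q_{Largo} = 0, so q_{Mesa} = 2.25 − 0.5q_{Largo}.
By the same steps for Largo: q_{Largo} = 3 − 0.5q_{Mesa}.
Substituting the second reaction function into the first: q_{Mesa} = 2.25 − 0.5(3 − 0.5q_{Mesa}), which gives 0.75q_{Mesa} = 0.75 ⇒ q_{Mesa} = 1.
Then q_{Largo} = 3 − 0.5·1 = 2.5.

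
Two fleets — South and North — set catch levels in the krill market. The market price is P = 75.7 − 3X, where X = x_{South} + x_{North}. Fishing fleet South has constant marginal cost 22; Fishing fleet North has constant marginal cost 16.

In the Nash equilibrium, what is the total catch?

12.6

Fishing fleet South's profit: π = x_{South}(75.7 − 3(x_{South} + x_{North})) − 22x_{South}.
∂π/∂x_{South} = 53.7 − 6x_{South} − 3x_{North} = 0, so x_{South} = 8.95 − 0.5x_{North}.
By the same steps for North: x_{North} = 9.95 − 0.5x_{South}.
Solving the two reaction functions simultaneously: (1 − (−0.5)(−0.5))x_{South} = 8.95 − 0.5·9.95, so 0.75x_{South} = 3.975 and x_{South} = 5.3.
Then x_{North} = 9.95 − 0.5·5.3 = 7.3.
Total catch: 5.3 + 7.3 = 12.6.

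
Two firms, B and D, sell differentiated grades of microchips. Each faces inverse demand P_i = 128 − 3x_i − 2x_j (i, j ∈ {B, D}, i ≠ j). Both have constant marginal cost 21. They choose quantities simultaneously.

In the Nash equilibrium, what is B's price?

Firm B's profit: π = x_B(128 − 3x_B − 2x_D) − 21x_B.
∂π/∂x_B = 107 − 6x_B − 2x_D = 0 ⇒ x_B = 107/6 − (1/3)x_D.
The game is symmetric, so in equilibrium x_D = x_B: the reaction function gives (4/3)x_B = 107/6, hence x_B = 13.375.
P_B = 128 − 3·13.375 − 2·13.375 = 61.125.

61.125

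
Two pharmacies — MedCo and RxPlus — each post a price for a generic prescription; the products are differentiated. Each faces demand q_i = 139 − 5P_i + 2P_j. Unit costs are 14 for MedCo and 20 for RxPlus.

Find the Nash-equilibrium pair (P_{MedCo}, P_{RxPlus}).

MedCo's profit: π = (P_{MedCo} − 14)(139 − 5P_{MedCo} + 2P_{RxPlus}).
∂π/∂P_{MedCo} = 209 − 10P_{MedCo} + 2P_{RxPlus} = 0 ⇒ P_{MedCo} = 20.9 + 0.2P_{RxPlus}.
Similarly P_{RxPlus} = 23.9 + 0.2P_{MedCo}.
Solving the two reaction functions simultaneously: (1 − (0.2)(0.2))P_{MedCo} = 20.9 + 0.2·23.9, so 0.96P_{MedCo} = 25.68 and P_{MedCo} = 26.75.
Then P_{RxPlus} = 23.9 + 0.2·26.75 = 29.25.

26.75, 29.25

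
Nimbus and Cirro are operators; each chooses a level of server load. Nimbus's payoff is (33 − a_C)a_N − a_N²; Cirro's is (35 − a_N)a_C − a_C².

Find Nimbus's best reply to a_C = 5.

14

Expanding Nimbus's payoff: 33a_N − a_Ca_N − a_N².
∂π/∂a_N = 33 − a_C − 2a_N = 0, so a_N = 16.5 − 0.5a_C.
At a_C = 5: a_N = 16.5 − 0.5·5 = 14.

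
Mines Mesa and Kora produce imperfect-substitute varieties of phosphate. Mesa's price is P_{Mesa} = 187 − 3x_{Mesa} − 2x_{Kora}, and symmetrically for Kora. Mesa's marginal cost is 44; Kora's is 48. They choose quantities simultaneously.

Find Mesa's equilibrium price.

Mine Mesa's profit: π = x_{Mesa}(187 − 3x_{Mesa} − 2x_{Kora}) − 44x_{Mesa}.
∂π/∂x_{Mesa} = 143 − 6x_{Mesa} − 2x_{Kora} = 0 ⇒ x_{Mesa} = 143/6 − (1/3)x_{Kora}.
Similarly x_{Kora} = 139/6 − (1/3)x_{Mesa}.
Plugging x_{Kora} into Mesa's best response: x_{Mesa} = 143/6 − (1/3)(139/6 − (1/3)x_{Mesa}) ⇒ (8/9)x_{Mesa} = 145/9, so x_{Mesa} = 18.125.
Then x_{Kora} = 139/6 − (1/3)·18.125 = 17.125.
P_{Mesa} = 187 − 3·18.125 − 2·17.125 = 98.375.

98.375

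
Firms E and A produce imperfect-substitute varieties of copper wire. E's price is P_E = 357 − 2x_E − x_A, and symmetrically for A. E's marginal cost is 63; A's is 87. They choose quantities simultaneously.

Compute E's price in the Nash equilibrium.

Firm E's profit: π = x_E(357 − 2x_E − x_A) − 63x_E.
∂π/∂x_E = 294 − 4x_E − x_A = 0 ⇒ x_E = 73.5 − 0.25x_A.
Similarly x_A = 67.5 − 0.25x_E.
Solving the two reaction functions simultaneously: (1 − (−0.25)(−0.25))x_E = 73.5 − 0.25·67.5, so 0.9375x_E = 56.625 and x_E = 60.4.
Then x_A = 67.5 − 0.25·60.4 = 52.4.
P_E = 357 − 2·60.4 − 52.4 = 183.8.

183.8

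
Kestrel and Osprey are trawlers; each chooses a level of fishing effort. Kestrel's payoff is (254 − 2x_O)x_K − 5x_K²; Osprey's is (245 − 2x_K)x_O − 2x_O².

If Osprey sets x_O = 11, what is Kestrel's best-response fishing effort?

23.2

Expanding Kestrel's payoff: 254x_K − 2x_Ox_K − 5x_K².
∂π/∂x_K = 254 − 2x_O − 10x_K = 0, so x_K = 25.4 − 0.2x_O.
At x_O = 11: x_K = 25.4 − 0.2·11 = 23.2.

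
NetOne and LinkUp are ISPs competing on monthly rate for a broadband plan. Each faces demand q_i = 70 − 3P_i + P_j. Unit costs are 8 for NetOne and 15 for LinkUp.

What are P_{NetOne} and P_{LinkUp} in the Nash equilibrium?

NetOne's profit: π = (P_{NetOne} − 8)(70 − 3P_{NetOne} + P_{LinkUp}).
∂π/∂P_{NetOne} = 94 − 6P_{NetOne} + P_{LinkUp} = 0 ⇒ P_{NetOne} = 47/3 + (1/6)P_{LinkUp}.
Similarly P_{LinkUp} = 115/6 + (1/6)P_{NetOne}.
Substituting the second reaction function into the first: P_{NetOne} = 47/3 + (1/6)(115/6 + (1/6)P_{NetOne}), which gives (35/36)P_{NetOne} = 679/36 ⇒ P_{NetOne} = 19.4.
Then P_{LinkUp} = 115/6 + (1/6)·19.4 = 22.4.

19.4, 22.4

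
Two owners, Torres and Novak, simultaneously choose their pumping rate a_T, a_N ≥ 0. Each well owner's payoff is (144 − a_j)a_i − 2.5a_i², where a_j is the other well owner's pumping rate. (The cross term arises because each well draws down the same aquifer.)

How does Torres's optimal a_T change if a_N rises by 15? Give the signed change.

Torres's payoff is (144 − a_N)a_T − 2.5a_T².
∂π/∂a_T = 144 − a_N − 5a_T = 0, so a_T = 28.8 − 0.2a_N.
The reaction-function slope is −0.2, so a 15-unit rise in a_N moves a_T by −0.2 × 15 = −3. Torres's best response falls — the actions are strategic substitutes.

-3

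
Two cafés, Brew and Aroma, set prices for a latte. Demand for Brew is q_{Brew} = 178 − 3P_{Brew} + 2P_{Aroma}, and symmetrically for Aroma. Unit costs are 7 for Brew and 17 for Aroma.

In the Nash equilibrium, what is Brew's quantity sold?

Brew's profit: π = (P_{Brew} − 7)(178 − 3P_{Brew} + 2P_{Aroma}).
∂π/∂P_{Brew} = 199 − 6P_{Brew} + 2P_{Aroma} = 0 ⇒ P_{Brew} = 199/6 + (1/3)P_{Aroma}.
Similarly P_{Aroma} = 229/6 + (1/3)P_{Brew}.
Substituting the second reaction function into the first: P_{Brew} = 199/6 + (1/3)(229/6 + (1/3)P_{Brew}), which gives (8/9)P_{Brew} = 413/9 ⇒ P_{Brew} = 51.625.
Then P_{Aroma} = 229/6 + (1/3)·51.625 = 55.375.
q_{Brew} = 178 − 3·51.625 + 2·55.375 = 133.875.

133.875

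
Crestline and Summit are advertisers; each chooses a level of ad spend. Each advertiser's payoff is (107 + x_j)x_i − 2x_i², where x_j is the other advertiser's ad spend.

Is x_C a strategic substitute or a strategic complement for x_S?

strategic complements

Crestline's payoff is (107 + x_S)x_C − 2x_C².
∂π/∂x_C = 107 + x_S − 4x_C = 0, so x_C = 26.75 + 0.25x_S.
The best-response slope dx_C/dx_S = 0.25 > 0: the reaction function is upward-sloping, so the choices are strategic complements.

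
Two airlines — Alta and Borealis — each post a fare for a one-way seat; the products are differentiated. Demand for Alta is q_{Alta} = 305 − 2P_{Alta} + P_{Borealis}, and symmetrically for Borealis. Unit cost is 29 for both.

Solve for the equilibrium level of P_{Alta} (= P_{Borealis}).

121

Alta's profit: π = (P_{Alta} − 29)(305 − 2P_{Alta} + P_{Borealis}).
∂π/∂P_{Alta} = 363 − 4P_{Alta} + P_{Borealis} = 0 ⇒ P_{Alta} = 90.75 + 0.25P_{Borealis}.
The game is symmetric, so in equilibrium P_{Borealis} = P_{Alta}: the reaction function gives 0.75P_{Alta} = 90.75, hence P_{Alta} = 121.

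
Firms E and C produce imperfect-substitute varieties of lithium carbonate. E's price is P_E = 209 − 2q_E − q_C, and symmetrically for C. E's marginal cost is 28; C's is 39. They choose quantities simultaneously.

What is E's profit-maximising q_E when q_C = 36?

36.25

Firm E's profit: π = q_E(209 − 2q_E − q_C) − 28q_E.
∂π/∂q_E = 181 − 4q_E − q_C = 0 ⇒ q_E = 45.25 − 0.25q_C.
At q_C = 36: q_E = 45.25 − 0.25·36 = 36.25.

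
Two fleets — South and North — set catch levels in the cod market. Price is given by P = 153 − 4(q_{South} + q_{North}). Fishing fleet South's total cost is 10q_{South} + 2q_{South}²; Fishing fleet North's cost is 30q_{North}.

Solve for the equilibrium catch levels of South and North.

Fishing fleet South's profit: π = q_{South}(153 − 4(q_{South} + q_{North})) − 10q_{South} − 2q_{South}².
∂π/∂q_{South} = 143 − 12q_{South} − 4q_{North} = 0, so q_{South} = 143/12 − (1/3)q_{North}.
For North: ∂π/∂q_{North} = 123 − 8q_{North} − 4q_{South} = 0 ⇒ q_{North} = 15.375 − 0.5q_{South}.
Substituting the second reaction function into the first: q_{South} = 143/12 − (1/3)(15.375 − 0.5q_{South}), which gives (5/6)q_{South} = 163/24 ⇒ q_{South} = 8.15.
Then q_{North} = 15.375 − 0.5·8.15 = 11.3.

8.15, 11.3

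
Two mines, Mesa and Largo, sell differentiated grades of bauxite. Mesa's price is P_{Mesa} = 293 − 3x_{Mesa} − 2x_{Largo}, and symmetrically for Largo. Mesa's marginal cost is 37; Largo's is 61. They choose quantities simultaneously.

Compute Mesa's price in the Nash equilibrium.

137.5

Mine Mesa's profit: π = x_{Mesa}(293 − 3x_{Mesa} − 2x_{Largo}) − 37x_{Mesa}.
∂π/∂x_{Mesa} = 256 − 6x_{Mesa} − 2x_{Largo} = 0 ⇒ x_{Mesa} = 128/3 − (1/3)x_{Largo}.
Similarly x_{Largo} = 116/3 − (1/3)x_{Mesa}.
Solving the two reaction functions simultaneously: (1 − (−1/3)(−1/3))x_{Mesa} = 128/3 − (1/3)·(116/3), so (8/9)x_{Mesa} = 268/9 and x_{Mesa} = 33.5.
Then x_{Largo} = 116/3 − (1/3)·33.5 = 27.5.
P_{Mesa} = 293 − 3·33.5 − 2·27.5 = 137.5.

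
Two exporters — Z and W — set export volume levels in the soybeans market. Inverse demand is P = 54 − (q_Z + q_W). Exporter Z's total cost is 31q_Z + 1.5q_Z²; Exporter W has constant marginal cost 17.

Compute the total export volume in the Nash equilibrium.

19

Exporter Z's profit: π = q_Z(54 − (q_Z + q_W)) − 31q_Z − 1.5q_Z².
∂π/∂q_Z = 23 − 5q_Z − q_W = 0, so q_Z = 4.6 − 0.2q_W.
For W: ∂π/∂q_W = 37 − 2q_W − q_Z = 0 ⇒ q_W = 18.5 − 0.5q_Z.
Solving the two reaction functions simultaneously: (1 − (−0.2)(−0.5))q_Z = 4.6 − 0.2·18.5, so 0.9q_Z = 0.9 and q_Z = 1.
Then q_W = 18.5 − 0.5·1 = 18.
Total export volume: 1 + 18 = 19.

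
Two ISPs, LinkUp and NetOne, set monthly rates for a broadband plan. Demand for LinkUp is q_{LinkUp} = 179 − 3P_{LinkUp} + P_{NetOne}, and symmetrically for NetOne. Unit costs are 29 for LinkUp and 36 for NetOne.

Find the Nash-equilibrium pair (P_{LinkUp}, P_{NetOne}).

53.8, 56.8

LinkUp's profit: π = (P_{LinkUp} − 29)(179 − 3P_{LinkUp} + P_{NetOne}).
∂π/∂P_{LinkUp} = 266 − 6P_{LinkUp} + P_{NetOne} = 0 ⇒ P_{LinkUp} = 133/3 + (1/6)P_{NetOne}.
Similarly P_{NetOne} = 287/6 + (1/6)P_{LinkUp}.
Substituting the second reaction function into the first: P_{LinkUp} = 133/3 + (1/6)(287/6 + (1/6)P_{LinkUp}), which gives (35/36)P_{LinkUp} = 1883/36 ⇒ P_{LinkUp} = 53.8.
Then P_{NetOne} = 287/6 + (1/6)·53.8 = 56.8.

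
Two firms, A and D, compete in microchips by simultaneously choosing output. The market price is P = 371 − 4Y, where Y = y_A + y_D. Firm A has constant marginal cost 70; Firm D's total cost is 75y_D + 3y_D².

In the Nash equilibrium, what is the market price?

196.25

Firm A's profit: π = y_A(371 − 4(y_A + y_D)) − 70y_A.
∂π/∂y_A = 301 − 8y_A − 4y_D = 0, so y_A = 37.625 − 0.5y_D.
For D: ∂π/∂y_D = 296 − 14y_D − 4y_A = 0 ⇒ y_D = 148/7 − (2/7)y_A.
Solving the two reaction functions simultaneously: (1 − (−0.5)(−2/7))y_A = 37.625 − 0.5·(148/7), so (6/7)y_A = 1515/56 and y_A = 31.5625.
Then y_D = 148/7 − (2/7)·31.5625 = 12.125.
Equilibrium price: P = 371 − 4·43.6875 = 196.25.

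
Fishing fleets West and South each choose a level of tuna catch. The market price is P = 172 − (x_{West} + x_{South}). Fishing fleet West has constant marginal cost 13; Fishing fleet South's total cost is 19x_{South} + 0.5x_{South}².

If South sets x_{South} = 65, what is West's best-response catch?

Fishing fleet West's profit: π = x_{West}(172 − (x_{West} + x_{South})) − 13x_{West}.
∂π/∂x_{West} = 159 − 2x_{West} − x_{South} = 0, so x_{West} = 79.5 − 0.5x_{South}.
At x_{South} = 65: x_{West} = 79.5 − 0.5·65 = 47.

47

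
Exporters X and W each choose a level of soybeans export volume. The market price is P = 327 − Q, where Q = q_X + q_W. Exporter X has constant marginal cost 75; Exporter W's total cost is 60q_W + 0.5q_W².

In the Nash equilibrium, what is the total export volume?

Exporter X's profit: π = q_X(327 − (q_X + q_W)) − 75q_X.
∂π/∂q_X = 252 − 2q_X − q_W = 0, so q_X = 126 − 0.5q_W.
For W: ∂π/∂q_W = 267 − 3q_W − q_X = 0 ⇒ q_W = 89 − (1/3)q_X.
Solving the two reaction functions simultaneously: (1 − (−0.5)(−1/3))q_X = 126 − 0.5·89, so (5/6)q_X = 81.5 and q_X = 97.8.
Then q_W = 89 − (1/3)·97.8 = 56.4.
Total export volume: 97.8 + 56.4 = 154.2.

154.2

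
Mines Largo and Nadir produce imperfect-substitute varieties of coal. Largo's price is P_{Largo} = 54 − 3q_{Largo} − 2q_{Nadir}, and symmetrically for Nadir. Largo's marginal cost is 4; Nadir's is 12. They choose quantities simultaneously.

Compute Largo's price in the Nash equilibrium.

24.25

Mine Largo's profit: π = q_{Largo}(54 − 3q_{Largo} − 2q_{Nadir}) − 4q_{Largo}.
∂π/∂q_{Largo} = 50 − 6q_{Largo} − 2q_{Nadir} = 0 ⇒ q_{Largo} = 25/3 − (1/3)q_{Nadir}.
Similarly q_{Nadir} = 7 − (1/3)q_{Largo}.
Solving the two reaction functions simultaneously: (1 − (−1/3)(−1/3))q_{Largo} = 25/3 − (1/3)·7, so (8/9)q_{Largo} = 6 and q_{Largo} = 6.75.
Then q_{Nadir} = 7 − (1/3)·6.75 = 4.75.
P_{Largo} = 54 − 3·6.75 − 2·4.75 = 24.25.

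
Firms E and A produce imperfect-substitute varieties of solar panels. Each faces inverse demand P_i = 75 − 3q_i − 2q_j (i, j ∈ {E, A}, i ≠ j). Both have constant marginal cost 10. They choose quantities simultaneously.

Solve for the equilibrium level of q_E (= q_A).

Firm E's profit: π = q_E(75 − 3q_E − 2q_A) − 10q_E.
∂π/∂q_E = 65 − 6q_E − 2q_A = 0 ⇒ q_E = 65/6 − (1/3)q_A.
Setting q_E = q_A in the reaction function: q_E = 65/6 − (1/3)q_E, so q_E = (65/6) / (4/3) = 8.125.

8.125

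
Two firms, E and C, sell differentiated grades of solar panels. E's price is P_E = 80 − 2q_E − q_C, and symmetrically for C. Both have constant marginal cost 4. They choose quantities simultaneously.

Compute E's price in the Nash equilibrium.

34.4

Firm E's profit: π = q_E(80 − 2q_E − q_C) − 4q_E.
∂π/∂q_E = 76 − 4q_E − q_C = 0 ⇒ q_E = 19 − 0.25q_C.
By symmetry q_C = q_E; substituting into the reaction function, 1.25q_E = 19 and q_E = 15.2.
P_E = 80 − 2·15.2 − 15.2 = 34.4.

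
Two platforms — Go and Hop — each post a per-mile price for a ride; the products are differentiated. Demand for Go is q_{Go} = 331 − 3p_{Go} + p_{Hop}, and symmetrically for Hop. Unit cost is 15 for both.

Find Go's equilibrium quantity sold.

Go's profit: π = (p_{Go} − 15)(331 − 3p_{Go} + p_{Hop}).
∂π/∂p_{Go} = 376 − 6p_{Go} + p_{Hop} = 0 ⇒ p_{Go} = 188/3 + (1/6)p_{Hop}.
The game is symmetric, so in equilibrium p_{Hop} = p_{Go}: the reaction function gives (5/6)p_{Go} = 188/3, hence p_{Go} = 75.2.
q_{Go} = 331 − 3·75.2 + 75.2 = 180.6.

180.6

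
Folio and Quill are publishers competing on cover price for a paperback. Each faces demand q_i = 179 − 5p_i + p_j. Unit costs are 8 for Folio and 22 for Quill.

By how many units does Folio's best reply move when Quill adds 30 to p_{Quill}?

Folio's profit: π = (p_{Folio} − 8)(179 − 5p_{Folio} + p_{Quill}).
∂π/∂p_{Folio} = 219 − 10p_{Folio} + p_{Quill} = 0 ⇒ p_{Folio} = 21.9 + 0.1p_{Quill}.
The reaction-function slope is 0.1, so a 30-unit rise in p_{Quill} moves p_{Folio} by 0.1 × 30 = 3. Folio's best response rises — the actions are strategic complements.

3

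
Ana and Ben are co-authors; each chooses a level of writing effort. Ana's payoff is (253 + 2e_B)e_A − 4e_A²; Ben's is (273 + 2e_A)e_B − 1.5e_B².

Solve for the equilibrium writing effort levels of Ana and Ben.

65.25, 134.5

Expanding Ana's payoff: 253e_A + 2e_Be_A − 4e_A².
∂π/∂e_A = 253 + 2e_B − 8e_A = 0, so e_A = 31.625 + 0.25e_B.
Likewise for Ben: e_B = 91 + (2/3)e_A.
Substituting the second reaction function into the first: e_A = 31.625 + 0.25(91 + (2/3)e_A), which gives (5/6)e_A = 54.375 ⇒ e_A = 65.25.
Then e_B = 91 + (2/3)·65.25 = 134.5.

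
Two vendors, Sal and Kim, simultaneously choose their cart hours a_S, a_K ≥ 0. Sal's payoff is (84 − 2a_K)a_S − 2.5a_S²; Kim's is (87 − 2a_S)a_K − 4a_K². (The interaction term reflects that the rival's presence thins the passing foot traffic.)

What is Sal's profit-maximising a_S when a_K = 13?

11.6

Expanding Sal's payoff: 84a_S − 2a_Ka_S − 2.5a_S².
∂π/∂a_S = 84 − 2a_K − 5a_S = 0, so a_S = 16.8 − 0.4a_K.
At a_K = 13: a_S = 16.8 − 0.4·13 = 11.6.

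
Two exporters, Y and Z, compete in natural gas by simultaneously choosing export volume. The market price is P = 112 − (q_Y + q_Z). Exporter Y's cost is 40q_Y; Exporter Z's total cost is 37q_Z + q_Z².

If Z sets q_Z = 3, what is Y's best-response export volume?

34.5

Exporter Y's profit: π = q_Y(112 − (q_Y + q_Z)) − 40q_Y.
∂π/∂q_Y = 72 − 2q_Y − q_Z = 0, so q_Y = 36 − 0.5q_Z.
At q_Z = 3: q_Y = 36 − 0.5·3 = 34.5.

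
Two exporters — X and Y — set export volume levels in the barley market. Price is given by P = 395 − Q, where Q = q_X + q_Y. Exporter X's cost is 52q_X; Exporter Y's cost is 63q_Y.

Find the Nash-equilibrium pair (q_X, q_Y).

Exporter X's profit: π = q_X(395 − (q_X + q_Y)) − 52q_X.
∂π/∂q_X = 343 − 2q_X − q_Y = 0, so q_X = 171.5 − 0.5q_Y.
By the same steps for Y: q_Y = 166 − 0.5q_X.
Solving the two reaction functions simultaneously: (1 − (−0.5)(−0.5))q_X = 171.5 − 0.5·166, so 0.75q_X = 88.5 and q_X = 118.
Then q_Y = 166 − 0.5·118 = 107.

118, 107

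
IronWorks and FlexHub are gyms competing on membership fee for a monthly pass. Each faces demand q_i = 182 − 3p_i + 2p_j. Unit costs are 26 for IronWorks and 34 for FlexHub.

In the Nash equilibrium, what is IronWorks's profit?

4920.75

IronWorks's profit: π = (p_{IronWorks} − 26)(182 − 3p_{IronWorks} + 2p_{FlexHub}).
∂π/∂p_{IronWorks} = 260 − 6p_{IronWorks} + 2p_{FlexHub} = 0 ⇒ p_{IronWorks} = 130/3 + (1/3)p_{FlexHub}.
Similarly p_{FlexHub} = 142/3 + (1/3)p_{IronWorks}.
Solving the two reaction functions simultaneously: (1 − (1/3)(1/3))p_{IronWorks} = 130/3 + (1/3)·(142/3), so (8/9)p_{IronWorks} = 532/9 and p_{IronWorks} = 66.5.
Then p_{FlexHub} = 142/3 + (1/3)·66.5 = 69.5.
q_{IronWorks} = 182 − 3·66.5 + 2·69.5 = 121.5.
Profit = (66.5 − 26)·121.5 = 4920.75.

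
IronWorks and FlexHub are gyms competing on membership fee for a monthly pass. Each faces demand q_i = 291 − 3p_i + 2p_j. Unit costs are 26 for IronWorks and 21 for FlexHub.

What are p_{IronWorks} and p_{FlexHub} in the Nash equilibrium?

IronWorks's profit: π = (p_{IronWorks} − 26)(291 − 3p_{IronWorks} + 2p_{FlexHub}).
∂π/∂p_{IronWorks} = 369 − 6p_{IronWorks} + 2p_{FlexHub} = 0 ⇒ p_{IronWorks} = 61.5 + (1/3)p_{FlexHub}.
Similarly p_{FlexHub} = 59 + (1/3)p_{IronWorks}.
Substituting the second reaction function into the first: p_{IronWorks} = 61.5 + (1/3)(59 + (1/3)p_{IronWorks}), which gives (8/9)p_{IronWorks} = 487/6 ⇒ p_{IronWorks} = 91.3125.
Then p_{FlexHub} = 59 + (1/3)·91.3125 = 89.4375.

91.3125, 89.4375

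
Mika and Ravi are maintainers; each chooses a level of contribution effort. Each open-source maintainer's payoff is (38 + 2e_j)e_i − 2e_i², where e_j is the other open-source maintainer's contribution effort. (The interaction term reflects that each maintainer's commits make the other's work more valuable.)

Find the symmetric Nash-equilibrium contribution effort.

Mika's payoff is (38 + 2e_R)e_M − 2e_M².
∂π/∂e_M = 38 + 2e_R − 4e_M = 0, so e_M = 9.5 + 0.5e_R.
Setting e_M = e_R in the reaction function: e_M = 9.5 + 0.5e_M, so e_M = 9.5 / 0.5 = 19.

19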